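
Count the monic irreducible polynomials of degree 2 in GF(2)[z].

x^(2^2) − x is the product of all monic irreducibles of degree dividing 2; Möbius inversion gives N = (1/2) Σ μ(2/d)·2^d.
Divisors of 2: 1, 2; μ(2/d) for each: -1, 1.
Σ = − 2^1 + 2^2 = 2.
N = 2/2 = 1.

1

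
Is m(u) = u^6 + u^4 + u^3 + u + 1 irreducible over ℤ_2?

Check for roots in ℤ_2: m(0) = 1; m(1) = 1.
No roots, so no linear factors.
Monic irreducibles of degree 2 over GF(2): u^2 + u + 1.
None of them divide m (all give nonzero remainder).
Monic irreducibles of degree 3 over GF(2): u^3 + u + 1, u^3 + u^2 + 1.
None of them divide m (all give nonzero remainder).
No irreducible factor of degree ≤ 3 exists, so m is irreducible over GF(2).

Yes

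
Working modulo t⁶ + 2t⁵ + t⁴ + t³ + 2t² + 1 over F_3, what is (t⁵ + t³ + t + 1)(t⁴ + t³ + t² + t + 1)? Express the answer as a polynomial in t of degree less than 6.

Multiply in F_3[t]: (t⁵ + t³ + t + 1)·(t⁴ + t³ + t² + t + 1) = t⁹ + t⁸ + 2t⁷ + 2t⁶ + 2t² + 2t + 1.
Reduce using t⁶ ≡ t⁵ + 2t⁴ + 2t³ + t² + 2 (mod t⁶ + 2t⁵ + t⁴ + t³ + 2t² + 1).
Reduced: t⁵ + 2t² + 2t + 2.

t^5 + 2t^2 + 2t + 2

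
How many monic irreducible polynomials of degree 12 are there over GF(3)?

44220

Gauss's count: N_{3}(12) = (1/12) Σ_{d|12} μ(12/d)·3^d.
Divisors of 12: 1, 2, 3, 4, 6, 12; μ(12/d) for each: 0, 1, 0, -1, -1, 1.
Σ = 3^2 − 3^4 − 3^6 + 3^12 = 530640.
N = 530640/12 = 44220.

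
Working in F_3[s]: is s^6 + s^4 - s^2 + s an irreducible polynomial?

No

Write f(s) = s^6 + s^4 - s^2 + s.
Check for roots in F_3: f(0) = 0 → root; f(1) = 2; f(2) = 0 → root.
f(0) = 0, so (s) divides f(s); f is reducible.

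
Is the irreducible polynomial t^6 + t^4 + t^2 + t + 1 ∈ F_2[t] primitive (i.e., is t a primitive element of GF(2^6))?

No

Write f(t) = t^6 + t^4 + t^2 + t + 1.
|GF(2^6)^×| = 2^6 − 1 = 63. Prime factorization: 63 = 3^2·7.
f is primitive ⇔ t has order 63 in GF(2)[t]/(f), i.e. t^(63/q) ≠ 1 for each prime q | 63.
t^(21) mod f = 1
t^(9) mod f = t^4 + t^2 + t.
Since t^(21) = 1, the order of t divides 21 < 63; not primitive.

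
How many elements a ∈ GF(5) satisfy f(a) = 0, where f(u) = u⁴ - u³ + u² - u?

Evaluate at each of the 5 elements of GF(5):
f(0) = 0 → root; f(1) = 0 → root; f(2) = 0 → root; f(3) = 0 → root; f(4) = 4.
Roots: {0, 1, 2, 3}.

4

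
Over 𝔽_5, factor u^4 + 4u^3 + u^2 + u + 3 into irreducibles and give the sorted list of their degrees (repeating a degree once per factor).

1, 1, 2

Write g(u) = u^4 + 4u^3 + u^2 + u + 3.
Roots in 𝔽_5: g(0) = 3; g(1) = 0 → root; g(2) = 2; g(3) = 4; g(4) = 0 → root.
Linear factors from roots: (u + 4), (u + 1).
Complete factorization: g(u) = (u + 1)·(u + 4)·(u^2 + 4u + 2).
Factor degrees with multiplicity: 1 + 1 + 2 = 4.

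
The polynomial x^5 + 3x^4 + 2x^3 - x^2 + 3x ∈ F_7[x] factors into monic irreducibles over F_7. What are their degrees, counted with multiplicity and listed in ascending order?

Write h(x) = x^5 + 3x^4 + 2x^3 - x^2 + 3x.
Linear factors from roots: (x), (x - 2).
Complete factorization: h(x) = (x)·(x - 2)·(x^3 - 2x^2 - 2x + 2).
Factor degrees with multiplicity: 1 + 1 + 3 = 5.

1, 1, 3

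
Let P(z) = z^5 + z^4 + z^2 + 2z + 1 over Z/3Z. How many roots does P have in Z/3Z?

Evaluate at each of the 3 elements of Z/3Z:
P(0) = 1; P(1) = 0 → root; P(2) = 0 → root.
Roots: {1, 2}.

2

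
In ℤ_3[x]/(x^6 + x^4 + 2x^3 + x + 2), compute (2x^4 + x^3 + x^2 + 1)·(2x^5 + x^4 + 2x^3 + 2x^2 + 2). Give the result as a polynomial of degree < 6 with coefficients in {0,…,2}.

Multiply in ℤ_3[x]: (2x^4 + x^3 + x^2 + 1)·(2x^5 + x^4 + 2x^3 + 2x^2 + 2) = x^9 + x^8 + x^7 + x^6 + x^4 + x^3 + x^2 + 2.
Reduce using x^6 ≡ 2x^4 + x^3 + 2x + 1 (mod x^6 + x^4 + 2x^3 + x + 2).
Reduced: x^5 + 2x^4 + 2x^3 + 2x^2 + 2x.

x^5 + 2x^4 + 2x^3 + 2x^2 + 2x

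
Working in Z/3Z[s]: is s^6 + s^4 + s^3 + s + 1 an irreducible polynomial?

Write g(s) = s^6 + s^4 + s^3 + s + 1.
Check for roots in Z/3Z: g(0) = 1; g(1) = 2; g(2) = 1.
No roots, so no linear factors.
Monic irreducibles of degree 2 over GF(3): s^2 + 1, s^2 + s + 2, s^2 + 2s + 2.
None of them divide g (all give nonzero remainder).
Degree-3 irreducible divisors: test the 8 monic irreducibles of degree 3 over GF(3).
None of them divide g (all give nonzero remainder).
No irreducible factor of degree ≤ 3 exists, so g is irreducible over GF(3).

Yes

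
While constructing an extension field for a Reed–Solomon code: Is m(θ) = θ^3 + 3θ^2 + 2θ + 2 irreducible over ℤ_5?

Yes

Check for roots in ℤ_5: m(0) = 2; m(1) = 3; m(2) = 1; m(3) = 2; m(4) = 2.
No roots. A degree-3 polynomial over a field with no linear factor is irreducible.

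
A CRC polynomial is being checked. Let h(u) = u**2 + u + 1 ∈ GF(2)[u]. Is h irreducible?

Yes

Check for roots in GF(2): h(0) = 1; h(1) = 1.
No roots. A degree-2 polynomial over a field with no linear factor is irreducible.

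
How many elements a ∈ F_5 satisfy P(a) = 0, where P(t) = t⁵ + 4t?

Evaluate at each of the 5 elements of F_5:
P(0) = 0 → root; P(1) = 0 → root; P(2) = 0 → root; P(3) = 0 → root; P(4) = 0 → root.
Roots: {0, 1, 2, 3, 4}.

5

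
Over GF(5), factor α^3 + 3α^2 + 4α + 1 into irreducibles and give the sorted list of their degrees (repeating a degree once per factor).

3

Write g(α) = α^3 + 3α^2 + 4α + 1.
Roots in GF(5): g(0) = 1; g(1) = 4; g(2) = 4; g(3) = 2; g(4) = 4.
Complete factorization: g(α) = (α^3 + 3α^2 + 4α + 1).
Factor degrees with multiplicity: 3 = 3.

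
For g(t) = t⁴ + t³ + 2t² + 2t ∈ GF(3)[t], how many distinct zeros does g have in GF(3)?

3

Evaluate at each of the 3 elements of GF(3):
g(0) = 0 → root; g(1) = 0 → root; g(2) = 0 → root.
Roots: {0, 1, 2}.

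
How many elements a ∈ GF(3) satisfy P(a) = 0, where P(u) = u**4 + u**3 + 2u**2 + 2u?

Evaluate at each of the 3 elements of GF(3):
P(0) = 0 → root; P(1) = 0 → root; P(2) = 0 → root.
Roots: {0, 1, 2}.

3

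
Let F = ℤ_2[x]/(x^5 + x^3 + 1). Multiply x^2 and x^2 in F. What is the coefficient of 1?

Multiply in ℤ_2[x]: (x^2)·(x^2) = x^4.
Reduced: x^4.

0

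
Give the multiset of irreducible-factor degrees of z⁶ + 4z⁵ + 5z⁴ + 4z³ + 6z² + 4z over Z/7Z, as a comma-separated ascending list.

1, 1, 1, 1, 2

Write h(z) = z⁶ + 4z⁵ + 5z⁴ + 4z³ + 6z² + 4z.
Linear factors from roots: (z), (z + 5), (z + 2), (z + 1).
Complete factorization: h(z) = (z)·(z + 1)·(z + 2)·(z + 5)·(z² + 3z + 6).
Factor degrees with multiplicity: 1 + 1 + 1 + 1 + 2 = 6.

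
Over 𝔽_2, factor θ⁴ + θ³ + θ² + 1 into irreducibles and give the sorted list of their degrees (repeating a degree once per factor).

1, 3

Write h(θ) = θ⁴ + θ³ + θ² + 1.
Roots in 𝔽_2: h(0) = 1; h(1) = 0 → root.
Linear factors from roots: (θ + 1).
Complete factorization: h(θ) = (θ + 1)·(θ³ + θ + 1).
Factor degrees with multiplicity: 1 + 3 = 4.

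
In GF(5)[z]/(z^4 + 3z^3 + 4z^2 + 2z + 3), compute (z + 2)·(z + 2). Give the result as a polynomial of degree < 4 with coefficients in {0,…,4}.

Multiply in GF(5)[z]: (z + 2)·(z + 2) = z^2 + 4z + 4.
Reduced: z^2 + 4z + 4.

z^2 + 4z + 4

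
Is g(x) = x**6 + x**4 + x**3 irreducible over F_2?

Check for roots in F_2: g(0) = 0 → root; g(1) = 1.
g(0) = 0, so (x) divides g(x); g is reducible.

No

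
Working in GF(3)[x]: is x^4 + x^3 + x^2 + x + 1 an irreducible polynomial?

Write m(x) = x^4 + x^3 + x^2 + x + 1.
Check for roots in GF(3): m(0) = 1; m(1) = 2; m(2) = 1.
No roots, so no linear factors.
Monic irreducibles of degree 2 over GF(3): x^2 + 1, x^2 + x - 1, x^2 - x - 1.
None of them divide m (all give nonzero remainder).
No irreducible factor of degree ≤ 2 exists, so m is irreducible over GF(3).

Yes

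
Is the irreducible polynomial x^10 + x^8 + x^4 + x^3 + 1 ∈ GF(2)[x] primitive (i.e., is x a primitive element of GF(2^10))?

Yes

Write f(x) = x^10 + x^8 + x^4 + x^3 + 1.
|GF(2^10)^×| = 2^10 − 1 = 1023. Prime factorization: 1023 = 3·11·31.
f is primitive ⇔ x has order 1023 in GF(2)[x]/(f), i.e. x^(1023/q) ≠ 1 for each prime q | 1023.
x^(341) mod f = x^9 + x^8 + x^6 + x^5 + x^4 + x^3 + x^2 + x.
x^(93) mod f = x^7 + x^6 + x^5 + x^4 + x^2 + x + 1.
x^(33) mod f = x^6 + x^3 + x^2 + x + 1.
None equal 1, so x has full order 1023; f is primitive.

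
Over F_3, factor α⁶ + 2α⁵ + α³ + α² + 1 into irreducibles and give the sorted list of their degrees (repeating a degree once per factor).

Write f(α) = α⁶ + 2α⁵ + α³ + α² + 1.
Roots in F_3: f(0) = 1; f(1) = 0 → root; f(2) = 0 → root.
Linear factors from roots: (α + 2), (α + 1).
Complete factorization: f(α) = (α + 1)·(α + 2)^3·(α² + α + 2).
Factor degrees with multiplicity: 1 + 1 + 1 + 1 + 2 = 6.

1, 1, 1, 1, 2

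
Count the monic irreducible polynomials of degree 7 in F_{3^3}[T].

1494336168

x^(27^7) − x is the product of all monic irreducibles of degree dividing 7; Möbius inversion gives N = (1/7) Σ μ(7/d)·27^d.
Divisors of 7: 1, 7; μ(7/d) for each: -1, 1.
Σ = − 27^1 + 27^7 = 10460353176.
N = 10460353176/7 = 1494336168.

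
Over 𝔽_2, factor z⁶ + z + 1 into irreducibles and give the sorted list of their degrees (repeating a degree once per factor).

6

Write g(z) = z⁶ + z + 1.
Roots in 𝔽_2: g(0) = 1; g(1) = 1.
Complete factorization: g(z) = (z⁶ + z + 1).
Factor degrees with multiplicity: 6 = 6.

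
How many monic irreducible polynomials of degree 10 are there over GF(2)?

99

x^(2^10) − x is the product of all monic irreducibles of degree dividing 10; Möbius inversion gives N = (1/10) Σ μ(10/d)·2^d.
Divisors of 10: 1, 2, 5, 10; μ(10/d) for each: 1, -1, -1, 1.
Σ = 2^1 − 2^2 − 2^5 + 2^10 = 990.
N = 990/10 = 99.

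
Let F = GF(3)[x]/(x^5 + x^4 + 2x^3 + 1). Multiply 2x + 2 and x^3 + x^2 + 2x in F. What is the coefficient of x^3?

Multiply in GF(3)[x]: (2x + 2)·(x^3 + x^2 + 2x) = 2x^4 + x^3 + x.
Reduced: 2x^4 + x^3 + x.

1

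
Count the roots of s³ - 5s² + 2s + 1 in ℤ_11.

3

Write h(s) = s³ - 5s² + 2s + 1.
Evaluate at each of the 11 elements of ℤ_11:
h(0) = 1; h(1) = 10; h(2) = 4; h(3) = 0 → root; h(4) = 4; h(5) = 0 → root; h(6) = 5; h(7) = 3; h(8) = 0 → root; h(9) = 2; h(10) = 4.
Roots: {3, 5, 8}.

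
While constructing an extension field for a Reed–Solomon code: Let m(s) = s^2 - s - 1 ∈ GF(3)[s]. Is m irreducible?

Yes

Check for roots in GF(3): m(0) = 2; m(1) = 2; m(2) = 1.
No roots. A degree-2 polynomial over a field with no linear factor is irreducible.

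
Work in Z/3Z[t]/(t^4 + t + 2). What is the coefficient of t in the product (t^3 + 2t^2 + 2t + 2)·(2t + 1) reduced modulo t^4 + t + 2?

1

Multiply in Z/3Z[t]: (t^3 + 2t^2 + 2t + 2)·(2t + 1) = 2t^4 + 2t^3 + 2.
Reduce using t^4 ≡ 2t + 1 (mod t^4 + t + 2).
Reduced: 2t^3 + t + 1.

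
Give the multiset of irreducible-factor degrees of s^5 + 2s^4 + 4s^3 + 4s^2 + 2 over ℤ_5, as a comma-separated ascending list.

Write f(s) = s^5 + 2s^4 + 4s^3 + 4s^2 + 2.
Roots in ℤ_5: f(0) = 2; f(1) = 3; f(2) = 4; f(3) = 1; f(4) = 3.
Complete factorization: f(s) = (s^5 + 2s^4 + 4s^3 + 4s^2 + 2).
Factor degrees with multiplicity: 5 = 5.

5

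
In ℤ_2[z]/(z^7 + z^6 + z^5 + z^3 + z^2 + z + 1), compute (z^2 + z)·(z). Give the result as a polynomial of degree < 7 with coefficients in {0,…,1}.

Multiply in ℤ_2[z]: (z^2 + z)·(z) = z^3 + z^2.
Reduced: z^3 + z^2.

z^3 + z^2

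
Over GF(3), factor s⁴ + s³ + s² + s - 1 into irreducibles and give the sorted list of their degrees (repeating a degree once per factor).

1, 3

Write f(s) = s⁴ + s³ + s² + s - 1.
Roots in GF(3): f(0) = 2; f(1) = 0 → root; f(2) = 2.
Linear factors from roots: (s - 1).
Complete factorization: f(s) = (s - 1)·(s³ - s² + 1).
Factor degrees with multiplicity: 1 + 3 = 4.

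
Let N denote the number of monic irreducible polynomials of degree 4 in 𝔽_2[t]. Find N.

3

By the necklace-counting formula, N_2(4) = (1/4) Σ_{d|4} μ(4/d)·2^d.
Divisors of 4: 1, 2, 4; μ(4/d) for each: 0, -1, 1.
Σ = − 2^2 + 2^4 = 12.
N = 12/4 = 3.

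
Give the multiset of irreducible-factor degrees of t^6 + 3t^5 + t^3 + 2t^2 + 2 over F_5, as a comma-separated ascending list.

1, 2, 3

Write g(t) = t^6 + 3t^5 + t^3 + 2t^2 + 2.
Roots in F_5: g(0) = 2; g(1) = 4; g(2) = 3; g(3) = 0 → root; g(4) = 1.
Linear factors from roots: (t + 2).
Complete factorization: g(t) = (t + 2)·(t^2 + 2)·(t^3 + t^2 + t + 3).
Factor degrees with multiplicity: 1 + 2 + 3 = 6.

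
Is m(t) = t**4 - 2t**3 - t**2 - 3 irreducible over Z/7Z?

Check for roots in Z/7Z: m(0) = 4; m(1) = 2; m(2) = 0 → root; m(3) = 1; m(4) = 4; m(5) = 4; m(6) = 6.
m(2) = 0, so (t − 2) divides m(t); m is reducible.

No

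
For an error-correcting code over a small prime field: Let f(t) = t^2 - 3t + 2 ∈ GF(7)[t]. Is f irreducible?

No

Check for roots in GF(7): f(0) = 2; f(1) = 0 → root; f(2) = 0 → root; f(3) = 2; f(4) = 6; f(5) = 5; f(6) = 6.
f(1) = 0, so (t − 1) divides f(t); f is reducible.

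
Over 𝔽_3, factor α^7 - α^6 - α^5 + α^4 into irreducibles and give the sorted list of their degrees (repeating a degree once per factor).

1, 1, 1, 1, 1, 1, 1

Write h(α) = α^7 - α^6 - α^5 + α^4.
Roots in 𝔽_3: h(0) = 0 → root; h(1) = 0 → root; h(2) = 0 → root.
Linear factors from roots: (α), (α - 1), (α + 1).
Complete factorization: h(α) = (α + 1)·(α - 1)^2·(α)^4.
Factor degrees with multiplicity: 1 + 1 + 1 + 1 + 1 + 1 + 1 = 7.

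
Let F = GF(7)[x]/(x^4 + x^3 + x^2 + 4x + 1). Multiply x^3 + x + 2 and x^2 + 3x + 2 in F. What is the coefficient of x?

Multiply in GF(7)[x]: (x^3 + x + 2)·(x^2 + 3x + 2) = x^5 + 3x^4 + 3x^3 + 5x^2 + x + 4.
Reduce using x^4 ≡ 6x^3 + 6x^2 + 3x + 6 (mod x^4 + x^3 + x^2 + 4x + 1).
Reduced: 6x^2 + 6x + 2.

6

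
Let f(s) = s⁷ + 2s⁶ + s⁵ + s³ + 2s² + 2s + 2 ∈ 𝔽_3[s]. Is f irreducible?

Check for roots in 𝔽_3: f(0) = 2; f(1) = 2; f(2) = 1.
No roots, so no linear factors.
Monic irreducibles of degree 2 over GF(3): s² + 1, s² + s + 2, s² + 2s + 2.
None of them divide f (all give nonzero remainder).
Degree-3 irreducible divisors: test the 8 monic irreducibles of degree 3 over GF(3).
None of them divide f (all give nonzero remainder).
No irreducible factor of degree ≤ 3 exists, so f is irreducible over GF(3).

Yes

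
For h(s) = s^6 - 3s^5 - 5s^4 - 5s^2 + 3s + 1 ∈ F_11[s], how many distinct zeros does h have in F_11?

4

Evaluate at each of the 11 elements of F_11:
h(0) = 1; h(1) = 3; h(2) = 7; h(3) = 0 → root; h(4) = 7; h(5) = 2; h(6) = 0 → root; h(7) = 0 → root; h(8) = 10; h(9) = 0 → root; h(10) = 3.
Roots: {3, 6, 7, 9}.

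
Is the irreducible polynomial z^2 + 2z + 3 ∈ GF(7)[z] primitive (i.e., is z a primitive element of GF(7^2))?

Write f(z) = z^2 + 2z + 3.
|GF(7^2)^×| = 7^2 − 1 = 48. Prime factorization: 48 = 2^4·3.
f is primitive ⇔ z has order 48 in GF(7)[z]/(f), i.e. z^(48/q) ≠ 1 for each prime q | 48.
z^(24) mod f = 6.
z^(16) mod f = 2.
None equal 1, so z has full order 48; f is primitive.

Yes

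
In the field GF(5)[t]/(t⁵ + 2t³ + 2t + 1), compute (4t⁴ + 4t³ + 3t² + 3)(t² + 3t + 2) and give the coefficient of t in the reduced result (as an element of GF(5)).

3

Multiply in GF(5)[t]: (4t⁴ + 4t³ + 3t² + 3)·(t² + 3t + 2) = 4t⁶ + t⁵ + 3t⁴ + 2t³ + 4t² + 4t + 1.
Reduce using t⁵ ≡ 3t³ + 3t + 4 (mod t⁵ + 2t³ + 2t + 1).
Reduced: t² + 3t.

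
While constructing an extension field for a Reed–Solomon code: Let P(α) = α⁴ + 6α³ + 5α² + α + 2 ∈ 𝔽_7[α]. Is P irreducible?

Check for roots in 𝔽_7: P(0) = 2; P(1) = 1; P(2) = 4; P(3) = 6; P(4) = 5; P(5) = 2; P(6) = 1.
No roots, so no linear factors.
Degree-2 irreducible divisors: test the 21 monic irreducibles of degree 2 over GF(7).
None of them divide P (all give nonzero remainder).
No irreducible factor of degree ≤ 2 exists, so P is irreducible over GF(7).

Yes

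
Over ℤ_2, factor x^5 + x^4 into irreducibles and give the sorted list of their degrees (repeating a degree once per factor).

1, 1, 1, 1, 1

Write g(x) = x^5 + x^4.
Roots in ℤ_2: g(0) = 0 → root; g(1) = 0 → root.
Linear factors from roots: (x), (x + 1).
Complete factorization: g(x) = (x + 1)·(x)^4.
Factor degrees with multiplicity: 1 + 1 + 1 + 1 + 1 = 5.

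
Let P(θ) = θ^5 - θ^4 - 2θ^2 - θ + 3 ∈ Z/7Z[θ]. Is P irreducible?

No

Check for roots in Z/7Z: P(0) = 3; P(1) = 0 → root; P(2) = 2; P(3) = 4; P(4) = 0 → root; P(5) = 5; P(6) = 0 → root.
P(1) = 0, so (θ − 1) divides P(θ); P is reducible.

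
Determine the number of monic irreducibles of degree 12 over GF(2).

335

x^(2^12) − x is the product of all monic irreducibles of degree dividing 12; Möbius inversion gives N = (1/12) Σ μ(12/d)·2^d.
Divisors of 12: 1, 2, 3, 4, 6, 12; μ(12/d) for each: 0, 1, 0, -1, -1, 1.
Σ = 2^2 − 2^4 − 2^6 + 2^12 = 4020.
N = 4020/12 = 335.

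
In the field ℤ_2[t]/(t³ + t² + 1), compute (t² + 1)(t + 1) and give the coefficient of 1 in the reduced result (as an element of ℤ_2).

Multiply in ℤ_2[t]: (t² + 1)·(t + 1) = t³ + t² + t + 1.
Reduce using t³ ≡ t² + 1 (mod t³ + t² + 1).
Reduced: t.

0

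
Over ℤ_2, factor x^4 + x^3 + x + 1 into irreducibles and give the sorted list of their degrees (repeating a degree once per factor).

Write g(x) = x^4 + x^3 + x + 1.
Roots in ℤ_2: g(0) = 1; g(1) = 0 → root.
Linear factors from roots: (x + 1).
Complete factorization: g(x) = (x + 1)^2·(x^2 + x + 1).
Factor degrees with multiplicity: 1 + 1 + 2 = 4.

1, 1, 2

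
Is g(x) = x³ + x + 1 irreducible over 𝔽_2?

Check for roots in 𝔽_2: g(0) = 1; g(1) = 1.
No roots. A degree-3 polynomial over a field with no linear factor is irreducible.

Yes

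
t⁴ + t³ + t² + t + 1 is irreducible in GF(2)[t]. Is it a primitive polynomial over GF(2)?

Write f(t) = t⁴ + t³ + t² + t + 1.
|GF(2^4)^×| = 2^4 − 1 = 15. Prime factorization: 15 = 3·5.
f is primitive ⇔ t has order 15 in GF(2)[t]/(f), i.e. t^(15/q) ≠ 1 for each prime q | 15.
t^(5) mod f = 1
t^(3) mod f = t³.
Since t^(5) = 1, the order of t divides 5 < 15; not primitive.

No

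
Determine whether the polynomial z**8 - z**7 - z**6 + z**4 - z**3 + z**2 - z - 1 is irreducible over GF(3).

Yes

Write h(z) = z**8 - z**7 - z**6 + z**4 - z**3 + z**2 - z - 1.
Check for roots in GF(3): h(0) = 2; h(1) = 1; h(2) = 1.
No roots, so no linear factors.
Monic irreducibles of degree 2 over GF(3): z**2 + 1, z**2 + z - 1, z**2 - z - 1.
None of them divide h (all give nonzero remainder).
Degree-3 irreducible divisors: test the 8 monic irreducibles of degree 3 over GF(3).
None of them divide h (all give nonzero remainder).
Degree-4 irreducible divisors: test the 18 monic irreducibles of degree 4 over GF(3).
None of them divide h (all give nonzero remainder).
No irreducible factor of degree ≤ 4 exists, so h is irreducible over GF(3).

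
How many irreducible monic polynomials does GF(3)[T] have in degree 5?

The number of monic irreducibles of degree 5 over GF(3) is (1/5)·Σ_{d∣5} μ(5/d) 3^d.
Divisors of 5: 1, 5; μ(5/d) for each: -1, 1.
Σ = − 3^1 + 3^5 = 240.
N = 240/5 = 48.

48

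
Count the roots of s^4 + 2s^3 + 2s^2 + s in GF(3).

Write h(s) = s^4 + 2s^3 + 2s^2 + s.
Evaluate at each of the 3 elements of GF(3):
h(0) = 0 → root; h(1) = 0 → root; h(2) = 0 → root.
Roots: {0, 1, 2}.

3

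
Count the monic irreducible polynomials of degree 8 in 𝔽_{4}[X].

By the necklace-counting formula, N_4(8) = (1/8) Σ_{d|8} μ(8/d)·4^d.
Divisors of 8: 1, 2, 4, 8; μ(8/d) for each: 0, 0, -1, 1.
Σ = − 4^4 + 4^8 = 65280.
N = 65280/8 = 8160.

8160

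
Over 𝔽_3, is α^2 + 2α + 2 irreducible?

Write g(α) = α^2 + 2α + 2.
Check for roots in 𝔽_3: g(0) = 2; g(1) = 2; g(2) = 1.
No roots. A degree-2 polynomial over a field with no linear factor is irreducible.

Yes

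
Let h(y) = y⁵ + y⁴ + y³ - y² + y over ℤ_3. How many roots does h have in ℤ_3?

3

Evaluate at each of the 3 elements of ℤ_3:
h(0) = 0 → root; h(1) = 0 → root; h(2) = 0 → root.
Roots: {0, 1, 2}.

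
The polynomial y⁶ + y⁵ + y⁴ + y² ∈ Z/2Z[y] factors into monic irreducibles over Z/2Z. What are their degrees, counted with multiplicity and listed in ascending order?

Write f(y) = y⁶ + y⁵ + y⁴ + y².
Roots in Z/2Z: f(0) = 0 → root; f(1) = 0 → root.
Linear factors from roots: (y), (y + 1).
Complete factorization: f(y) = (y + 1)·(y)^2·(y³ + y + 1).
Factor degrees with multiplicity: 1 + 1 + 1 + 3 = 6.

1, 1, 1, 3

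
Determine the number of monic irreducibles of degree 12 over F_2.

By the necklace-counting formula, N_2(12) = (1/12) Σ_{d|12} μ(12/d)·2^d.
Divisors of 12: 1, 2, 3, 4, 6, 12; μ(12/d) for each: 0, 1, 0, -1, -1, 1.
Σ = 2^2 − 2^4 − 2^6 + 2^12 = 4020.
N = 4020/12 = 335.

335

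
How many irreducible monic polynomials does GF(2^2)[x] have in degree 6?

670

x^(4^6) − x is the product of all monic irreducibles of degree dividing 6; Möbius inversion gives N = (1/6) Σ μ(6/d)·4^d.
Divisors of 6: 1, 2, 3, 6; μ(6/d) for each: 1, -1, -1, 1.
Σ = 4^1 − 4^2 − 4^3 + 4^6 = 4020.
N = 4020/6 = 670.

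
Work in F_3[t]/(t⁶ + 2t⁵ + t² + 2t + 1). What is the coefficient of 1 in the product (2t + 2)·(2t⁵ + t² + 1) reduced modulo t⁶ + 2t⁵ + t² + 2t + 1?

Multiply in F_3[t]: (2t + 2)·(2t⁵ + t² + 1) = t⁶ + t⁵ + 2t³ + 2t² + 2t + 2.
Reduce using t⁶ ≡ t⁵ + 2t² + t + 2 (mod t⁶ + 2t⁵ + t² + 2t + 1).
Reduced: 2t⁵ + 2t³ + t² + 1.

1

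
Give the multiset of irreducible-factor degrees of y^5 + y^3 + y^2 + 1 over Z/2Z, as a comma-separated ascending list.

Write h(y) = y^5 + y^3 + y^2 + 1.
Roots in Z/2Z: h(0) = 1; h(1) = 0 → root.
Linear factors from roots: (y + 1).
Complete factorization: h(y) = (y + 1)^3·(y^2 + y + 1).
Factor degrees with multiplicity: 1 + 1 + 1 + 2 = 5.

1, 1, 1, 2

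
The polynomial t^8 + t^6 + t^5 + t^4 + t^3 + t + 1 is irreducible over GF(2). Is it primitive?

No

Write f(t) = t^8 + t^6 + t^5 + t^4 + t^3 + t + 1.
|GF(2^8)^×| = 2^8 − 1 = 255. Prime factorization: 255 = 3·5·17.
f is primitive ⇔ t has order 255 in GF(2)[t]/(f), i.e. t^(255/q) ≠ 1 for each prime q | 255.
t^(85) mod f = 1
t^(51) mod f = t^6 + t^5 + t^4 + t^3.
t^(15) mod f = t^7 + t^5 + t^4 + t^3 + t^2.
Since t^(85) = 1, the order of t divides 85 < 255; not primitive.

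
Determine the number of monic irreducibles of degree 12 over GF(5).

20343700

By the necklace-counting formula, N_5(12) = (1/12) Σ_{d|12} μ(12/d)·5^d.
Divisors of 12: 1, 2, 3, 4, 6, 12; μ(12/d) for each: 0, 1, 0, -1, -1, 1.
Σ = 5^2 − 5^4 − 5^6 + 5^12 = 244124400.
N = 244124400/12 = 20343700.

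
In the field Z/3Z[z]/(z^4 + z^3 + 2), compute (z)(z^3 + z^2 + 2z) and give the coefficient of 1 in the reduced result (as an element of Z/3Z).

1

Multiply in Z/3Z[z]: (z)·(z^3 + z^2 + 2z) = z^4 + z^3 + 2z^2.
Reduce using z^4 ≡ 2z^3 + 1 (mod z^4 + z^3 + 2).
Reduced: 2z^2 + 1.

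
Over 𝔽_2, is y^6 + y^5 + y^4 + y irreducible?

Write g(y) = y^6 + y^5 + y^4 + y.
Check for roots in 𝔽_2: g(0) = 0 → root; g(1) = 0 → root.
g(0) = 0, so (y) divides g(y); g is reducible.

No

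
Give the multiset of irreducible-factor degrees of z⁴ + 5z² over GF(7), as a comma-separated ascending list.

Write h(z) = z⁴ + 5z².
Linear factors from roots: (z), (z + 4), (z + 3).
Complete factorization: h(z) = (z + 3)·(z + 4)·(z)^2.
Factor degrees with multiplicity: 1 + 1 + 1 + 1 = 4.

1, 1, 1, 1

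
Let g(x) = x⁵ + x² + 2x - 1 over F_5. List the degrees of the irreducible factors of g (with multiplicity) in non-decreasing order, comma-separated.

5

Roots in F_5: g(0) = 4; g(1) = 3; g(2) = 4; g(3) = 2; g(4) = 2.
Complete factorization: g(x) = (x⁵ + x² + 2x - 1).
Factor degrees with multiplicity: 5 = 5.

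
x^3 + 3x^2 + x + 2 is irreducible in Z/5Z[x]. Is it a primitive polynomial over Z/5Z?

Yes

Write f(x) = x^3 + 3x^2 + x + 2.
|GF(5^3)^×| = 5^3 − 1 = 124. Prime factorization: 124 = 2^2·31.
f is primitive ⇔ x has order 124 in GF(5)[x]/(f), i.e. x^(124/q) ≠ 1 for each prime q | 124.
x^(62) mod f = 4.
x^(4) mod f = 3x^2 + x + 1.
None equal 1, so x has full order 124; f is primitive.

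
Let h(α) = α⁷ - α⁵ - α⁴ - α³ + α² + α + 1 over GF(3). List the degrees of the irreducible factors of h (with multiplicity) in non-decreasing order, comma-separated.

Roots in GF(3): h(0) = 1; h(1) = 1; h(2) = 1.
Complete factorization: h(α) = (α⁷ - α⁵ - α⁴ - α³ + α² + α + 1).
Factor degrees with multiplicity: 7 = 7.

7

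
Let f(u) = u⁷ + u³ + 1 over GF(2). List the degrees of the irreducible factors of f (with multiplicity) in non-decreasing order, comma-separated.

Roots in GF(2): f(0) = 1; f(1) = 1.
Complete factorization: f(u) = (u⁷ + u³ + 1).
Factor degrees with multiplicity: 7 = 7.

7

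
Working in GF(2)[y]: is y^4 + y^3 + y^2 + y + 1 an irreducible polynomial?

Yes

Write m(y) = y^4 + y^3 + y^2 + y + 1.
Check for roots in GF(2): m(0) = 1; m(1) = 1.
No roots, so no linear factors.
Monic irreducibles of degree 2 over GF(2): y^2 + y + 1.
None of them divide m (all give nonzero remainder).
No irreducible factor of degree ≤ 2 exists, so m is irreducible over GF(2).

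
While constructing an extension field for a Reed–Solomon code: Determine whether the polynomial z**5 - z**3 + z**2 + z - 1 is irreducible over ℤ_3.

Yes

Write h(z) = z**5 - z**3 + z**2 + z - 1.
Check for roots in ℤ_3: h(0) = 2; h(1) = 1; h(2) = 2.
No roots, so no linear factors.
Monic irreducibles of degree 2 over GF(3): z**2 + 1, z**2 + z - 1, z**2 - z - 1.
None of them divide h (all give nonzero remainder).
No irreducible factor of degree ≤ 2 exists, so h is irreducible over GF(3).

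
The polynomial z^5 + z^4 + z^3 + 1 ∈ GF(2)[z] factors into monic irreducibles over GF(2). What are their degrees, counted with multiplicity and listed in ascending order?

Write h(z) = z^5 + z^4 + z^3 + 1.
Roots in GF(2): h(0) = 1; h(1) = 0 → root.
Linear factors from roots: (z + 1).
Complete factorization: h(z) = (z + 1)^2·(z^3 + z^2 + 1).
Factor degrees with multiplicity: 1 + 1 + 3 = 5.

1, 1, 3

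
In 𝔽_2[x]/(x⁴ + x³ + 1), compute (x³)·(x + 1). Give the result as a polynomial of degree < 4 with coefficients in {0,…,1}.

Multiply in 𝔽_2[x]: (x³)·(x + 1) = x⁴ + x³.
Reduce using x⁴ ≡ x³ + 1 (mod x⁴ + x³ + 1).
Reduced: 1.

1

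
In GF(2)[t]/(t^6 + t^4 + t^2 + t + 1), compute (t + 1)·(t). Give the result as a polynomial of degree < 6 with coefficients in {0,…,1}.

t^2 + t

Multiply in GF(2)[t]: (t + 1)·(t) = t^2 + t.
Reduced: t^2 + t.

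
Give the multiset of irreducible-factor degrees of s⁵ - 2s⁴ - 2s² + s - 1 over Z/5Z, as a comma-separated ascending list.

Write f(s) = s⁵ - 2s⁴ - 2s² + s - 1.
Roots in Z/5Z: f(0) = 4; f(1) = 2; f(2) = 3; f(3) = 0 → root; f(4) = 3.
Linear factors from roots: (s + 2).
Complete factorization: f(s) = (s + 2)·(s² + 2)·(s² + s + 1).
Factor degrees with multiplicity: 1 + 2 + 2 = 5.

1, 2, 2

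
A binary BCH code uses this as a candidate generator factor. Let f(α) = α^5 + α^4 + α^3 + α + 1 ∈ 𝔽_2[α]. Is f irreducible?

Yes

Check for roots in 𝔽_2: f(0) = 1; f(1) = 1.
No roots, so no linear factors.
Monic irreducibles of degree 2 over GF(2): α^2 + α + 1.
None of them divide f (all give nonzero remainder).
No irreducible factor of degree ≤ 2 exists, so f is irreducible over GF(2).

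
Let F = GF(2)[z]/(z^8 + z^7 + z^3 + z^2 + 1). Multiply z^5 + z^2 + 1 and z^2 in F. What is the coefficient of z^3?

Multiply in GF(2)[z]: (z^5 + z^2 + 1)·(z^2) = z^7 + z^4 + z^2.
Reduced: z^7 + z^4 + z^2.

0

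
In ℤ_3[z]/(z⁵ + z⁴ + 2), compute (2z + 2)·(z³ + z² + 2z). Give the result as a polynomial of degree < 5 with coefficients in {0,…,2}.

Multiply in ℤ_3[z]: (2z + 2)·(z³ + z² + 2z) = 2z⁴ + z³ + z.
Reduced: 2z⁴ + z³ + z.

2z^4 + z^3 + z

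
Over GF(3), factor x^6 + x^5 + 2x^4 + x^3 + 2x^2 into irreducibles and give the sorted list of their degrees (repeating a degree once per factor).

Write h(x) = x^6 + x^5 + 2x^4 + x^3 + 2x^2.
Roots in GF(3): h(0) = 0 → root; h(1) = 1; h(2) = 0 → root.
Linear factors from roots: (x), (x + 1).
Complete factorization: h(x) = (x + 1)·(x)^2·(x^3 + 2x + 2).
Factor degrees with multiplicity: 1 + 1 + 1 + 3 = 6.

1, 1, 1, 3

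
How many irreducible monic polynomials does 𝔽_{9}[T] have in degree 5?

The number of monic irreducibles of degree 5 over GF(9) is (1/5)·Σ_{d∣5} μ(5/d) 9^d.
Divisors of 5: 1, 5; μ(5/d) for each: -1, 1.
Σ = − 9^1 + 9^5 = 59040.
N = 59040/5 = 11808.

11808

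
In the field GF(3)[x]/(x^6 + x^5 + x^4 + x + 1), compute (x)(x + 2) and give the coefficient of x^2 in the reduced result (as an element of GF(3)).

Multiply in GF(3)[x]: (x)·(x + 2) = x^2 + 2x.
Reduced: x^2 + 2x.

1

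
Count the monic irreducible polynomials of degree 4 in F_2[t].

The number of monic irreducibles of degree 4 over GF(2) is (1/4)·Σ_{d∣4} μ(4/d) 2^d.
Divisors of 4: 1, 2, 4; μ(4/d) for each: 0, -1, 1.
Σ = − 2^2 + 2^4 = 12.
N = 12/4 = 3.

3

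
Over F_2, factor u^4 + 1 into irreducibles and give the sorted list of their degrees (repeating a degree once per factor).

Write g(u) = u^4 + 1.
Roots in F_2: g(0) = 1; g(1) = 0 → root.
Linear factors from roots: (u + 1).
Complete factorization: g(u) = (u + 1)^4.
Factor degrees with multiplicity: 1 + 1 + 1 + 1 = 4.

1, 1, 1, 1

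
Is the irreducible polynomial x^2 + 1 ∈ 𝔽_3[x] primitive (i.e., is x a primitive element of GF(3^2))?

Write f(x) = x^2 + 1.
|GF(3^2)^×| = 3^2 − 1 = 8. Prime factorization: 8 = 2^3.
f is primitive ⇔ x has order 8 in GF(3)[x]/(f), i.e. x^(8/q) ≠ 1 for each prime q | 8.
x^(4) mod f = 1
Since x^(4) = 1, the order of x divides 4 < 8; not primitive.

No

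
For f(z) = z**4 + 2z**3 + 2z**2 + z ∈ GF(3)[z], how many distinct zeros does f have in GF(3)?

Evaluate at each of the 3 elements of GF(3):
f(0) = 0 → root; f(1) = 0 → root; f(2) = 0 → root.
Roots: {0, 1, 2}.

3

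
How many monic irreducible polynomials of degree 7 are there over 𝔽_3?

Gauss's count: N_{3}(7) = (1/7) Σ_{d|7} μ(7/d)·3^d.
Divisors of 7: 1, 7; μ(7/d) for each: -1, 1.
Σ = − 3^1 + 3^7 = 2184.
N = 2184/7 = 312.

312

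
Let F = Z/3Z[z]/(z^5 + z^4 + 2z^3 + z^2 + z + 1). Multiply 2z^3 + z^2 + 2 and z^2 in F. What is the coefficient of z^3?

2

Multiply in Z/3Z[z]: (2z^3 + z^2 + 2)·(z^2) = 2z^5 + z^4 + 2z^2.
Reduce using z^5 ≡ 2z^4 + z^3 + 2z^2 + 2z + 2 (mod z^5 + z^4 + 2z^3 + z^2 + z + 1).
Reduced: 2z^4 + 2z^3 + z + 1.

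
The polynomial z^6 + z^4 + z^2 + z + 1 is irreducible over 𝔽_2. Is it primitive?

Write f(z) = z^6 + z^4 + z^2 + z + 1.
|GF(2^6)^×| = 2^6 − 1 = 63. Prime factorization: 63 = 3^2·7.
f is primitive ⇔ z has order 63 in GF(2)[z]/(f), i.e. z^(63/q) ≠ 1 for each prime q | 63.
z^(21) mod f = 1
z^(9) mod f = z^4 + z^2 + z.
Since z^(21) = 1, the order of z divides 21 < 63; not primitive.

No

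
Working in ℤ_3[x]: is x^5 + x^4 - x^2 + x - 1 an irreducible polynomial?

Write h(x) = x^5 + x^4 - x^2 + x - 1.
Check for roots in ℤ_3: h(0) = 2; h(1) = 1; h(2) = 0 → root.
h(2) = 0, so (x − 2) divides h(x); h is reducible.

No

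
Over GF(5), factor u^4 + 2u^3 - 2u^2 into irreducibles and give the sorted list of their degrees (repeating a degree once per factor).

1, 1, 2

Write h(u) = u^4 + 2u^3 - 2u^2.
Roots in GF(5): h(0) = 0 → root; h(1) = 1; h(2) = 4; h(3) = 2; h(4) = 2.
Linear factors from roots: (u).
Complete factorization: h(u) = (u)^2·(u^2 + 2u - 2).
Factor degrees with multiplicity: 1 + 1 + 2 = 4.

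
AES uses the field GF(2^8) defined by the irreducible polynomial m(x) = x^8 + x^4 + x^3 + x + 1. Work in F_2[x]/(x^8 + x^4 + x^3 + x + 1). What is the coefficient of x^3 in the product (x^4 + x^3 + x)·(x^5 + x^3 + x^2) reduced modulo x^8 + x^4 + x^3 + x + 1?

Multiply in F_2[x]: (x^4 + x^3 + x)·(x^5 + x^3 + x^2) = x^9 + x^8 + x^7 + x^6 + x^5 + x^4 + x^3.
Reduce using x^8 ≡ x^4 + x^3 + x + 1 (mod x^8 + x^4 + x^3 + x + 1).
Reduced: x^7 + x^6 + x^4 + x^2 + 1.

0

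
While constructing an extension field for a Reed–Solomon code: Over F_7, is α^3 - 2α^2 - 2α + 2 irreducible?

Yes

Write f(α) = α^3 - 2α^2 - 2α + 2.
Check for roots in F_7: f(0) = 2; f(1) = 6; f(2) = 5; f(3) = 5; f(4) = 5; f(5) = 4; f(6) = 1.
No roots. A degree-3 polynomial over a field with no linear factor is irreducible.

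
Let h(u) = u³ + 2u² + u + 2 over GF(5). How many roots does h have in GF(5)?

Evaluate at each of the 5 elements of GF(5):
h(0) = 2; h(1) = 1; h(2) = 0 → root; h(3) = 0 → root; h(4) = 2.
Roots: {2, 3}.

2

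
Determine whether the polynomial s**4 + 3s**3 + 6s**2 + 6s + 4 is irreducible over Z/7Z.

No

Write m(s) = s**4 + 3s**3 + 6s**2 + 6s + 4.
Check for roots in Z/7Z: m(0) = 4; m(1) = 6; m(2) = 3; m(3) = 0 → root; m(4) = 5; m(5) = 1; m(6) = 2.
m(3) = 0, so (s − 3) divides m(s); m is reducible.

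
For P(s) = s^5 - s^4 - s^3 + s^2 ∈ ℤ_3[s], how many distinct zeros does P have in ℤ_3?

Evaluate at each of the 3 elements of ℤ_3:
P(0) = 0 → root; P(1) = 0 → root; P(2) = 0 → root.
Roots: {0, 1, 2}.

3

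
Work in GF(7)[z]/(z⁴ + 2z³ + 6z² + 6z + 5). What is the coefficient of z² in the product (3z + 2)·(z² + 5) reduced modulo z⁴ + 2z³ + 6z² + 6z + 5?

2

Multiply in GF(7)[z]: (3z + 2)·(z² + 5) = 3z³ + 2z² + z + 3.
Reduced: 3z³ + 2z² + z + 3.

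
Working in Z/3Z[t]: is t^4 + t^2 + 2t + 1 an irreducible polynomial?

Yes

Write P(t) = t^4 + t^2 + 2t + 1.
Check for roots in Z/3Z: P(0) = 1; P(1) = 2; P(2) = 1.
No roots, so no linear factors.
Monic irreducibles of degree 2 over GF(3): t^2 + 1, t^2 + t + 2, t^2 + 2t + 2.
None of them divide P (all give nonzero remainder).
No irreducible factor of degree ≤ 2 exists, so P is irreducible over GF(3).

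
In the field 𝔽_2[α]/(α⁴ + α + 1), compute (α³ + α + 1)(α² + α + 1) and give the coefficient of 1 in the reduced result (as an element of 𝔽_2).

0

Multiply in 𝔽_2[α]: (α³ + α + 1)·(α² + α + 1) = α⁵ + α⁴ + 1.
Reduce using α⁴ ≡ α + 1 (mod α⁴ + α + 1).
Reduced: α².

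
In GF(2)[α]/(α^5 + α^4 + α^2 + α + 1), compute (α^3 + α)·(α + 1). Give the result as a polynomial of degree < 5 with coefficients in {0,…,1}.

Multiply in GF(2)[α]: (α^3 + α)·(α + 1) = α^4 + α^3 + α^2 + α.
Reduced: α^4 + α^3 + α^2 + α.

α^4 + α^3 + α^2 + α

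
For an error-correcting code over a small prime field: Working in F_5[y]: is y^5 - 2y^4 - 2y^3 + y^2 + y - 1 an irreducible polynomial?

Write m(y) = y^5 - 2y^4 - 2y^3 + y^2 + y - 1.
Check for roots in F_5: m(0) = 4; m(1) = 3; m(2) = 4; m(3) = 3; m(4) = 3.
No roots, so no linear factors.
Degree-2 irreducible divisors: test the 10 monic irreducibles of degree 2 over GF(5).
None of them divide m (all give nonzero remainder).
No irreducible factor of degree ≤ 2 exists, so m is irreducible over GF(5).

Yes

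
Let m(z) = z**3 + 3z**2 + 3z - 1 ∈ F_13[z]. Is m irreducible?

Check each element of F_13 for a root: m(0)=12, m(1)=6, m(2)=12, m(3)=10, m(4)=6, m(5)=6, m(6)=3, m(7)=3, m(8)=12, m(9)=10, m(10)=3, m(11)=10, m(12)=11.
No roots. A degree-3 polynomial over a field with no linear factor is irreducible.

Yes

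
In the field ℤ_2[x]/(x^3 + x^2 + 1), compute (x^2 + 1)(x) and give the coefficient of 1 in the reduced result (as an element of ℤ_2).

1

Multiply in ℤ_2[x]: (x^2 + 1)·(x) = x^3 + x.
Reduce using x^3 ≡ x^2 + 1 (mod x^3 + x^2 + 1).
Reduced: x^2 + x + 1.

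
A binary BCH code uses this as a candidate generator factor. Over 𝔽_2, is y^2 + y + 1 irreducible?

Yes

Write m(y) = y^2 + y + 1.
Check for roots in 𝔽_2: m(0) = 1; m(1) = 1.
No roots. A degree-2 polynomial over a field with no linear factor is irreducible.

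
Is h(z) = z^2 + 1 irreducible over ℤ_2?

No

Check for roots in ℤ_2: h(0) = 1; h(1) = 0 → root.
h(1) = 0, so (z − 1) divides h(z); h is reducible.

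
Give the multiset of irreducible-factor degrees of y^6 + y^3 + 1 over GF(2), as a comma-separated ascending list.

Write f(y) = y^6 + y^3 + 1.
Roots in GF(2): f(0) = 1; f(1) = 1.
Complete factorization: f(y) = (y^6 + y^3 + 1).
Factor degrees with multiplicity: 6 = 6.

6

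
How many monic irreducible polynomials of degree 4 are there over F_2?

3

By the necklace-counting formula, N_2(4) = (1/4) Σ_{d|4} μ(4/d)·2^d.
Divisors of 4: 1, 2, 4; μ(4/d) for each: 0, -1, 1.
Σ = − 2^2 + 2^4 = 12.
N = 12/4 = 3.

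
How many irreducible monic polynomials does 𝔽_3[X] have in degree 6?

116

By the necklace-counting formula, N_3(6) = (1/6) Σ_{d|6} μ(6/d)·3^d.
Divisors of 6: 1, 2, 3, 6; μ(6/d) for each: 1, -1, -1, 1.
Σ = 3^1 − 3^2 − 3^3 + 3^6 = 696.
N = 696/6 = 116.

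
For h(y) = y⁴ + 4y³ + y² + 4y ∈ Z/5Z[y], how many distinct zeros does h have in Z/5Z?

4

Evaluate at each of the 5 elements of Z/5Z:
h(0) = 0 → root; h(1) = 0 → root; h(2) = 0 → root; h(3) = 0 → root; h(4) = 4.
Roots: {0, 1, 2, 3}.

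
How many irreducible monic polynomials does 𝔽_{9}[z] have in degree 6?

88440

The number of monic irreducibles of degree 6 over GF(9) is (1/6)·Σ_{d∣6} μ(6/d) 9^d.
Divisors of 6: 1, 2, 3, 6; μ(6/d) for each: 1, -1, -1, 1.
Σ = 9^1 − 9^2 − 9^3 + 9^6 = 530640.
N = 530640/6 = 88440.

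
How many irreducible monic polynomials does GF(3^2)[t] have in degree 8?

Gauss's count: N_{9}(8) = (1/8) Σ_{d|8} μ(8/d)·9^d.
Divisors of 8: 1, 2, 4, 8; μ(8/d) for each: 0, 0, -1, 1.
Σ = − 9^4 + 9^8 = 43040160.
N = 43040160/8 = 5380020.

5380020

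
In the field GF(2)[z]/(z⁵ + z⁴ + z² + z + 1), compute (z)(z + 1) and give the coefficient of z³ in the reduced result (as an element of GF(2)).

0

Multiply in GF(2)[z]: (z)·(z + 1) = z² + z.
Reduced: z² + z.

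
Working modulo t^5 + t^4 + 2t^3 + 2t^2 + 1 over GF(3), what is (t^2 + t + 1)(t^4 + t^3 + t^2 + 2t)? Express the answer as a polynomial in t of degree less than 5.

Multiply in GF(3)[t]: (t^2 + t + 1)·(t^4 + t^3 + t^2 + 2t) = t^6 + 2t^5 + t^3 + 2t.
Reduce using t^5 ≡ 2t^4 + t^3 + t^2 + 2 (mod t^5 + t^4 + 2t^3 + 2t^2 + 1).
Reduced: t^2 + t + 2.

t^2 + t + 2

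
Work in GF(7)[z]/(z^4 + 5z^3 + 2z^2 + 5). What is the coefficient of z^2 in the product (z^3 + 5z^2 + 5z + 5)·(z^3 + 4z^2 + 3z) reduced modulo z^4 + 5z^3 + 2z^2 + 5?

4

Multiply in GF(7)[z]: (z^3 + 5z^2 + 5z + 5)·(z^3 + 4z^2 + 3z) = z^6 + 2z^5 + 5z^3 + z.
Reduce using z^4 ≡ 2z^3 + 5z^2 + 2 (mod z^4 + 5z^3 + 2z^2 + 5).
Reduced: 2z^3 + 4z^2 + 2z + 5.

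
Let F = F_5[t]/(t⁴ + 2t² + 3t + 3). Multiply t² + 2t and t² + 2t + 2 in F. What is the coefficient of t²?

Multiply in F_5[t]: (t² + 2t)·(t² + 2t + 2) = t⁴ + 4t³ + t² + 4t.
Reduce using t⁴ ≡ 3t² + 2t + 2 (mod t⁴ + 2t² + 3t + 3).
Reduced: 4t³ + 4t² + t + 2.

4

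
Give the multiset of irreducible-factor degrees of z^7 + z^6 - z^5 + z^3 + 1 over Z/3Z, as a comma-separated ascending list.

Write h(z) = z^7 + z^6 - z^5 + z^3 + 1.
Roots in Z/3Z: h(0) = 1; h(1) = 0 → root; h(2) = 1.
Linear factors from roots: (z - 1).
Complete factorization: h(z) = (z - 1)·(z^2 - z - 1)·(z^2 + 1)^2.
Factor degrees with multiplicity: 1 + 2 + 2 + 2 = 7.

1, 2, 2, 2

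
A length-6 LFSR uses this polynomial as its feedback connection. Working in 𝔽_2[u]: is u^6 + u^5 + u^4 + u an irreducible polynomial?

Write h(u) = u^6 + u^5 + u^4 + u.
Check for roots in 𝔽_2: h(0) = 0 → root; h(1) = 0 → root.
h(0) = 0, so (u) divides h(u); h is reducible.

No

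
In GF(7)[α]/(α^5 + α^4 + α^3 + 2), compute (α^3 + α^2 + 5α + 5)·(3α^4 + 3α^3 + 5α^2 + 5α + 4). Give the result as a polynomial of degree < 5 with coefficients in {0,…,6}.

6α^4 + 4α^3 + 6α^2 + 4α

Multiply in GF(7)[α]: (α^3 + α^2 + 5α + 5)·(3α^4 + 3α^3 + 5α^2 + 5α + 4) = 3α^7 + 6α^6 + 2α^5 + 5α^4 + 5α^2 + 3α + 6.
Reduce using α^5 ≡ 6α^4 + 6α^3 + 5 (mod α^5 + α^4 + α^3 + 2).
Reduced: 6α^4 + 4α^3 + 6α^2 + 4α.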